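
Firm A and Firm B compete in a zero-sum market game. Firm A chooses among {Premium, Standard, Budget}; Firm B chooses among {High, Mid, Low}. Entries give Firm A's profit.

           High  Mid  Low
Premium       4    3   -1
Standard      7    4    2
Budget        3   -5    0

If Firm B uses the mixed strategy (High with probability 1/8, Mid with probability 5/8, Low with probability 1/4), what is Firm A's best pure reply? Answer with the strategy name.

Expected payoff of Premium: (1/8)·4 + (5/8)·3 + (1/4)·(-1) = 17/8.
Expected payoff of Standard: (1/8)·7 + (5/8)·4 + (1/4)·2 = 31/8.
Expected payoff of Budget: (1/8)·3 + (5/8)·(-5) + (1/4)·0 = -11/4.
The largest is 31/8, so Firm A's best response is Standard.

Standard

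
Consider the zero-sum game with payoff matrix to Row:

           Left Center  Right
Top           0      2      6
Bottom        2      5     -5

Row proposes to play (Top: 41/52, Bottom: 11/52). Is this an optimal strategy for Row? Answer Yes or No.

Against Left this mix gives (41/52)·0 + (11/52)·2 = 11/26.
Against Center this mix gives (41/52)·2 + (11/52)·5 = 137/52.
Against Right this mix gives (41/52)·6 + (11/52)·(-5) = 191/52.
Column will play Left, holding Row to 11/26. Shifting weight toward the row that does better against Left would raise this floor (the equalizing mix achieves 12/13 against both Left and Right), so the proposed strategy is not optimal.

No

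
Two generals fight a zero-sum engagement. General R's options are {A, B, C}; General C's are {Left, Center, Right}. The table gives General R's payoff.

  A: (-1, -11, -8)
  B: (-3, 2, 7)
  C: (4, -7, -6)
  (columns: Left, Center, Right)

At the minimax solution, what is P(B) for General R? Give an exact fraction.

11/16

Row minima: A → -11, B → -3, C → -7; maximin = -3.
Column maxima: Left → 4, Center → 2, Right → 7; minimax = 2.
-3 ≠ 2, so there is no saddle point; optimal play is mixed.
A is strictly dominated by C, so General R never plays it.
Right is strictly dominated by Center (it gives General R strictly more in every row), so General C never plays it.
On the remaining 2×2 (B, C vs Left, Center):
Let General R play B with probability p. Expected payoff against Left: (-3)p + 4(1−p) = −7p + 4; against Center: 2p + (-7)(1−p) = 9p − 7.
Setting these equal: −7p + 4 = 9p − 7 ⇒ −16p = -11 ⇒ p = 11/16, and the value is (-7)·(11/16) + 4 = -13/16.
For General C: with q = P(Left), equating B's and C's payoffs gives −5q + 2 = 11q − 7 ⇒ q = 9/16.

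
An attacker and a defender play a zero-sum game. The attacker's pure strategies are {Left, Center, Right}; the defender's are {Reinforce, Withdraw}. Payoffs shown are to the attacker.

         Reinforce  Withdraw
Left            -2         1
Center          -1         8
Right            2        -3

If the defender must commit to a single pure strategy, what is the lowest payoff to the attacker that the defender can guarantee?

Column maxima: Reinforce → 2, Withdraw → 8.
The smallest of these is 2.

2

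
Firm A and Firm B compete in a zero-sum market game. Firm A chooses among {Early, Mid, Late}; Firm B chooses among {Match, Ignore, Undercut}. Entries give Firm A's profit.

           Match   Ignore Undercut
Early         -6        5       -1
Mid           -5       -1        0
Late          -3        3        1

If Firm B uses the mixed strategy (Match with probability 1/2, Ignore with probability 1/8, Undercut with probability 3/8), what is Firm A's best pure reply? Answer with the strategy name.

Late

Expected payoff of Early: (1/2)·(-6) + (1/8)·5 + (3/8)·(-1) = -11/4.
Expected payoff of Mid: (1/2)·(-5) + (1/8)·(-1) + (3/8)·0 = -21/8.
Expected payoff of Late: (1/2)·(-3) + (1/8)·3 + (3/8)·1 = -3/4.
The largest is -3/4, so Firm A's best response is Late.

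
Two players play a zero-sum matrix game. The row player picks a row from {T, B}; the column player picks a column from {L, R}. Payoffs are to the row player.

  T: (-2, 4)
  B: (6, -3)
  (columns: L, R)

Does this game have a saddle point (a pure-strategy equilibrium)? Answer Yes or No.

No

Row minima: T → -2, B → -3; maximin = -2.
Column maxima: L → 6, R → 4; minimax = 4.
-2 ≠ 4, so no pure-strategy equilibrium exists.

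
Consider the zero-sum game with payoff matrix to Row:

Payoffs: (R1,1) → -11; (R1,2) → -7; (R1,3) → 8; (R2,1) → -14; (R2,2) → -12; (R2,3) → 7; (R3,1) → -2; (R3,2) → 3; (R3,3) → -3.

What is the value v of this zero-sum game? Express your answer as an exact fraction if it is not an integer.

-49/20

Row minima: R1 → -11, R2 → -14, R3 → -3; maximin = -3.
Column maxima: 1 → -2, 2 → 3, 3 → 8; minimax = -2.
-3 ≠ -2, so there is no saddle point; optimal play is mixed.
R2 is strictly dominated by R1, so Row never plays it.
2 is strictly dominated by 1 (it gives Row strictly more in every row), so Column never plays it.
On the remaining 2×2 (R1, R3 vs 1, 3):
Let Row play R1 with probability p. Expected payoff against 1: (-11)p + (-2)(1−p) = −9p − 2; against 3: 8p + (-3)(1−p) = 11p − 3.
Setting these equal: −9p − 2 = 11p − 3 ⇒ −20p = -1 ⇒ p = 1/20, and the value is (-9)·(1/20) − 2 = -49/20.
For Column: with q = P(1), equating R1's and R3's payoffs gives −19q + 8 = q − 3 ⇒ q = 11/20.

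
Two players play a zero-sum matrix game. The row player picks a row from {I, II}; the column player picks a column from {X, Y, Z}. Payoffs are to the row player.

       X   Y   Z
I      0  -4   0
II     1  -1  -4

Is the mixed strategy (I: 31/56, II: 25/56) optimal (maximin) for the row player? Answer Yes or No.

Against X this mix gives (31/56)·0 + (25/56)·1 = 25/56.
Against Y this mix gives (31/56)·(-4) + (25/56)·(-1) = -149/56.
Against Z this mix gives (31/56)·0 + (25/56)·(-4) = -25/14.
The column player will play Y, holding the row player to -149/56. Shifting weight toward the row that does better against Y would raise this floor (the equalizing mix achieves -16/7 against both Y and Z), so the proposed strategy is not optimal.

No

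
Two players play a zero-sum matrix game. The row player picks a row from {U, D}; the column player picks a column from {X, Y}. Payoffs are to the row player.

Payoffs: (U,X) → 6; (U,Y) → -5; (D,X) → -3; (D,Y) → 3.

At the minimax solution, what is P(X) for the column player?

8/17

Row minima: U → -5, D → -3; maximin = -3.
Column maxima: X → 6, Y → 3; minimax = 3.
-3 ≠ 3, so there is no saddle point; optimal play is mixed.
Let the row player play U with probability p. Expected payoff against X: 6p + (-3)(1−p) = 9p − 3; against Y: (-5)p + 3(1−p) = −8p + 3.
Setting these equal: 9p − 3 = −8p + 3 ⇒ 17p = 6 ⇒ p = 6/17, and the value is (9)·(6/17) − 3 = 3/17.
For the column player: with q = P(X), equating U's and D's payoffs gives 11q − 5 = −6q + 3 ⇒ q = 8/17.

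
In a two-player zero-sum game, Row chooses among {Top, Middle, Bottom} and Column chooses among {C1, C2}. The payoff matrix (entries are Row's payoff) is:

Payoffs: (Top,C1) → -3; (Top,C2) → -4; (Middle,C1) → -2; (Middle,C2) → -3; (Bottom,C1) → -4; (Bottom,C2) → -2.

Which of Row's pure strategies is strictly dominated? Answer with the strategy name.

Middle gives a strictly higher payoff than Top against every column: -2 > -3, -3 > -4.
So Top is strictly dominated and Row never plays it.

Top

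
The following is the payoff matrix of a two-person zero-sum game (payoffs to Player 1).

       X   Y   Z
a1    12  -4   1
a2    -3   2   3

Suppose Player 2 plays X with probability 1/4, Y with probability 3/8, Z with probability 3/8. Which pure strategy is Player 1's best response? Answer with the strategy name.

Expected payoff of a1: (1/4)·12 + (3/8)·(-4) + (3/8)·1 = 15/8.
Expected payoff of a2: (1/4)·(-3) + (3/8)·2 + (3/8)·3 = 9/8.
The largest is 15/8, so Player 1's best response is a1.

a1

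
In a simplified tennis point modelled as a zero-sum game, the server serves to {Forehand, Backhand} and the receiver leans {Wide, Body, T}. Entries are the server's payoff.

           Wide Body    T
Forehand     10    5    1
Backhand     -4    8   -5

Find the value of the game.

1

Row minima: Forehand → 1, Backhand → -5; maximin = 1.
Column maxima: Wide → 10, Body → 8, T → 1; minimax = 1.
Since maximin = minimax = 1, there is a saddle point and the value is 1.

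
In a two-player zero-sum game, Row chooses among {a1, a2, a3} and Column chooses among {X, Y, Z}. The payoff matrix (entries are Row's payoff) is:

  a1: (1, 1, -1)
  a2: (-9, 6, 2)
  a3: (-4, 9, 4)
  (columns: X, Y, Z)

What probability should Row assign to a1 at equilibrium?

Row minima: a1 → -1, a2 → -9, a3 → -4; maximin = -1.
Column maxima: X → 1, Y → 9, Z → 4; minimax = 1.
-1 ≠ 1, so there is no saddle point; optimal play is mixed.
a2 is strictly dominated by a3, so Row never plays it.
Y is strictly dominated by Z (it gives Row strictly more in every row), so Column never plays it.
On the remaining 2×2 (a1, a3 vs X, Z):
Let Row play a1 with probability p. Expected payoff against X: 1p + (-4)(1−p) = 5p − 4; against Z: (-1)p + 4(1−p) = −5p + 4.
Setting these equal: 5p − 4 = −5p + 4 ⇒ 10p = 8 ⇒ p = 4/5, and the value is (5)·(4/5) − 4 = 0.
For Column: with q = P(X), equating a1's and a3's payoffs gives 2q − 1 = −8q + 4 ⇒ q = 1/2.

4/5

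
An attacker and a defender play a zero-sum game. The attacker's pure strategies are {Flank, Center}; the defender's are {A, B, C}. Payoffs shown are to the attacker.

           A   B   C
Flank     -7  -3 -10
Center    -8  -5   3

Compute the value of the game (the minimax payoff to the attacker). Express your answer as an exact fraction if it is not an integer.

-101/14

Row minima: Flank → -10, Center → -8; maximin = -8.
Column maxima: A → -7, B → -3, C → 3; minimax = -7.
-8 ≠ -7, so there is no saddle point; optimal play is mixed.
B is strictly dominated by A (it gives the attacker strictly more in every row), so the defender never plays it.
On the remaining 2×2 (Flank, Center vs A, C):
Let the attacker play Flank with probability p. Expected payoff against A: (-7)p + (-8)(1−p) = p − 8; against C: (-10)p + 3(1−p) = −13p + 3.
Setting these equal: p − 8 = −13p + 3 ⇒ 14p = 11 ⇒ p = 11/14, and the value is (1)·(11/14) − 8 = -101/14.
For the defender: with q = P(A), equating Flank's and Center's payoffs gives 3q − 10 = −11q + 3 ⇒ q = 13/14.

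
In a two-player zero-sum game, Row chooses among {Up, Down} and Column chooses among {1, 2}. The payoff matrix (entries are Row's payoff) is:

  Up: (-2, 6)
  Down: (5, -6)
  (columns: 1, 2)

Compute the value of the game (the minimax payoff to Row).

Row minima: Up → -2, Down → -6; maximin = -2.
Column maxima: 1 → 5, 2 → 6; minimax = 5.
-2 ≠ 5, so there is no saddle point; optimal play is mixed.
Let Row play Up with probability p. Expected payoff against 1: (-2)p + 5(1−p) = −7p + 5; against 2: 6p + (-6)(1−p) = 12p − 6.
Setting these equal: −7p + 5 = 12p − 6 ⇒ −19p = -11 ⇒ p = 11/19, and the value is (-7)·(11/19) + 5 = 18/19.
For Column: with q = P(1), equating Up's and Down's payoffs gives −8q + 6 = 11q − 6 ⇒ q = 12/19.

18/19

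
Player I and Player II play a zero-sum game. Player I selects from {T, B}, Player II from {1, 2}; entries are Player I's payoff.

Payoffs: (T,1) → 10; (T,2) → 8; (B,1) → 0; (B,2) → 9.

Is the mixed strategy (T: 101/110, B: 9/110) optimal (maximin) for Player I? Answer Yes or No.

No

Against 1 this mix gives (101/110)·10 + (9/110)·0 = 101/11.
Against 2 this mix gives (101/110)·8 + (9/110)·9 = 889/110.
Player II will play 2, holding Player I to 889/110. Shifting weight toward the row that does better against 2 would raise this floor (the equalizing mix achieves 90/11 against both 2 and 1), so the proposed strategy is not optimal.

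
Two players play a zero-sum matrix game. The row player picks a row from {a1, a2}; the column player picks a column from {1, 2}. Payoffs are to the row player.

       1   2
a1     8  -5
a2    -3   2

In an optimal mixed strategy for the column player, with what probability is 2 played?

Row minima: a1 → -5, a2 → -3; maximin = -3.
Column maxima: 1 → 8, 2 → 2; minimax = 2.
-3 ≠ 2, so there is no saddle point; optimal play is mixed.
Let the row player play a1 with probability p. Expected payoff against 1: 8p + (-3)(1−p) = 11p − 3; against 2: (-5)p + 2(1−p) = −7p + 2.
Setting these equal: 11p − 3 = −7p + 2 ⇒ 18p = 5 ⇒ p = 5/18, and the value is (11)·(5/18) − 3 = 1/18.
For the column player: with q = P(1), equating a1's and a2's payoffs gives 13q − 5 = −5q + 2 ⇒ q = 7/18.

11/18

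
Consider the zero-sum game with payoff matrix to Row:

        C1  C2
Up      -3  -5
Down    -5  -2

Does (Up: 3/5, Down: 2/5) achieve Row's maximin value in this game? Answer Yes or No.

Yes

Against C1 this mix gives (3/5)·(-3) + (2/5)·(-5) = -19/5.
Against C2 this mix gives (3/5)·(-5) + (2/5)·(-2) = -19/5.
All of Column's active replies (C1, C2) yield -19/5, and no column does worse for Row. The mix makes Column indifferent and guarantees -19/5, so it is optimal.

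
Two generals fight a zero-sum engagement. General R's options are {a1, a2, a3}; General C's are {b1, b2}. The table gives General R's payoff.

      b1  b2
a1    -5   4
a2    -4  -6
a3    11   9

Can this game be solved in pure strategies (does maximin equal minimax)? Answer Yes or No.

Row minima: a1 → -5, a2 → -6, a3 → 9; maximin = 9.
Column maxima: b1 → 11, b2 → 9; minimax = 9.
maximin = minimax = 9, so a saddle point exists.

Yes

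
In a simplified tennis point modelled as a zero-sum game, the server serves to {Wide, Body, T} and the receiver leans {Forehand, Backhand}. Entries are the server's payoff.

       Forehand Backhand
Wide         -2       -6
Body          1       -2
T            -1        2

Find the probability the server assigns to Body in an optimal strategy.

Row minima: Wide → -6, Body → -2, T → -1; maximin = -1.
Column maxima: Forehand → 1, Backhand → 2; minimax = 1.
-1 ≠ 1, so there is no saddle point; optimal play is mixed.
Wide is strictly dominated by Body, so the server never plays it.
On the remaining 2×2 (Body, T vs Forehand, Backhand):
Let the server play Body with probability p. Expected payoff against Forehand: 1p + (-1)(1−p) = 2p − 1; against Backhand: (-2)p + 2(1−p) = −4p + 2.
Setting these equal: 2p − 1 = −4p + 2 ⇒ 6p = 3 ⇒ p = 1/2, and the value is (2)·(1/2) − 1 = 0.
For the receiver: with q = P(Forehand), equating Body's and T's payoffs gives 3q − 2 = −3q + 2 ⇒ q = 2/3.

1/2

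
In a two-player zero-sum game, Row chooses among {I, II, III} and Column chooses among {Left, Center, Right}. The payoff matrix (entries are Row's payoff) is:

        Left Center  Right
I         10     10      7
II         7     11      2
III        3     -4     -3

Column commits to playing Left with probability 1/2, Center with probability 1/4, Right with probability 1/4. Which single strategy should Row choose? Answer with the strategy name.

Expected payoff of I: (1/2)·10 + (1/4)·10 + (1/4)·7 = 37/4.
Expected payoff of II: (1/2)·7 + (1/4)·11 + (1/4)·2 = 27/4.
Expected payoff of III: (1/2)·3 + (1/4)·(-4) + (1/4)·(-3) = -1/4.
The largest is 37/4, so Row's best response is I.

I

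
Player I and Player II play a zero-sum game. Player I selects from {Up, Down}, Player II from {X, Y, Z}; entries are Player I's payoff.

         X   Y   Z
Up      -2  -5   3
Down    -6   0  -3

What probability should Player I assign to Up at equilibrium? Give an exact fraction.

2/3

Row minima: Up → -5, Down → -6; maximin = -5.
Column maxima: X → -2, Y → 0, Z → 3; minimax = -2.
-5 ≠ -2, so there is no saddle point; optimal play is mixed.
Z is strictly dominated by X (it gives Player I strictly more in every row), so Player II never plays it.
On the remaining 2×2 (Up, Down vs X, Y):
Let Player I play Up with probability p. Expected payoff against X: (-2)p + (-6)(1−p) = 4p − 6; against Y: (-5)p + 0(1−p) = −5p.
Setting these equal: 4p − 6 = −5p ⇒ 9p = 6 ⇒ p = 2/3, and the value is (4)·(2/3) − 6 = -10/3.
For Player II: with q = P(X), equating Up's and Down's payoffs gives 3q − 5 = −6q ⇒ q = 5/9.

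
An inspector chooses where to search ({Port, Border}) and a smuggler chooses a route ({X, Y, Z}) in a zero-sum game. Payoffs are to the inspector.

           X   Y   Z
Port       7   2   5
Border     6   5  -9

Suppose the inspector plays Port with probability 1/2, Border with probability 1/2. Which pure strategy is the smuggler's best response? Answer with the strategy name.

Z

If the smuggler plays X, the inspector's expected payoff is (1/2)·7 + (1/2)·6 = 13/2.
If the smuggler plays Y, the inspector's expected payoff is (1/2)·2 + (1/2)·5 = 7/2.
If the smuggler plays Z, the inspector's expected payoff is (1/2)·5 + (1/2)·(-9) = -2.
The smuggler minimizes the inspector's payoff; the smallest is -2, so the best response is Z.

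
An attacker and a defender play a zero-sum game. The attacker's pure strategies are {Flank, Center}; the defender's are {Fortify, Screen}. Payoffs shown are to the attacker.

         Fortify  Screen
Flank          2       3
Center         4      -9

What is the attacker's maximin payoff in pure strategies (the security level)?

2

Row minima: Flank → 2, Center → -9.
The best of these is 2.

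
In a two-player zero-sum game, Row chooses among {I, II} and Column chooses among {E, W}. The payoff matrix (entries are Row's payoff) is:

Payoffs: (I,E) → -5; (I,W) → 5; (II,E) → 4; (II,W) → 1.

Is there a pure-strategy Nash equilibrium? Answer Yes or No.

No

Row minima: I → -5, II → 1; maximin = 1.
Column maxima: E → 4, W → 5; minimax = 4.
1 ≠ 4, so no pure-strategy equilibrium exists.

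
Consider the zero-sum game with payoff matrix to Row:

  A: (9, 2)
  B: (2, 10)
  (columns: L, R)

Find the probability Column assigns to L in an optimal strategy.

8/15

Row minima: A → 2, B → 2; maximin = 2.
Column maxima: L → 9, R → 10; minimax = 9.
2 ≠ 9, so there is no saddle point; optimal play is mixed.
Let Row play A with probability p. Expected payoff against L: 9p + 2(1−p) = 7p + 2; against R: 2p + 10(1−p) = −8p + 10.
Setting these equal: 7p + 2 = −8p + 10 ⇒ 15p = 8 ⇒ p = 8/15, and the value is (7)·(8/15) + 2 = 86/15.
For Column: with q = P(L), equating A's and B's payoffs gives 7q + 2 = −8q + 10 ⇒ q = 8/15.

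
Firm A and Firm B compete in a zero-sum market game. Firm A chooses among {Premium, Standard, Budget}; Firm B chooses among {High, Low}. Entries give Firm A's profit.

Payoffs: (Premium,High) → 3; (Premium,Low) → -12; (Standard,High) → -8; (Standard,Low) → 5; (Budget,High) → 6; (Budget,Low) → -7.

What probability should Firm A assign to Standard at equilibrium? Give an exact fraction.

1/2

Row minima: Premium → -12, Standard → -8, Budget → -7; maximin = -7.
Column maxima: High → 6, Low → 5; minimax = 5.
-7 ≠ 5, so there is no saddle point; optimal play is mixed.
Premium is strictly dominated by Budget, so Firm A never plays it.
On the remaining 2×2 (Standard, Budget vs High, Low):
Let Firm A play Standard with probability p. Expected payoff against High: (-8)p + 6(1−p) = −14p + 6; against Low: 5p + (-7)(1−p) = 12p − 7.
Setting these equal: −14p + 6 = 12p − 7 ⇒ −26p = -13 ⇒ p = 1/2, and the value is (-14)·(1/2) + 6 = -1.
For Firm B: with q = P(High), equating Standard's and Budget's payoffs gives −13q + 5 = 13q − 7 ⇒ q = 6/13.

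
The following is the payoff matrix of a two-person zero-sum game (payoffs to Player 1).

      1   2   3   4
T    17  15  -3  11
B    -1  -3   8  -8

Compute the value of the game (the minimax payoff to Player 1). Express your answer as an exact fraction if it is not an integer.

Row minima: T → -3, B → -8; maximin = -3.
Column maxima: 1 → 17, 2 → 15, 3 → 8, 4 → 11; minimax = 8.
-3 ≠ 8, so there is no saddle point; optimal play is mixed.
1 is strictly dominated by 2 (it gives Player 1 strictly more in every row), so Player 2 never plays it.
2 is strictly dominated by 4 (it gives Player 1 strictly more in every row), so Player 2 never plays it.
On the remaining 2×2 (T, B vs 3, 4):
Let Player 1 play T with probability p. Expected payoff against 3: (-3)p + 8(1−p) = −11p + 8; against 4: 11p + (-8)(1−p) = 19p − 8.
Setting these equal: −11p + 8 = 19p − 8 ⇒ −30p = -16 ⇒ p = 8/15, and the value is (-11)·(8/15) + 8 = 32/15.
For Player 2: with q = P(3), equating T's and B's payoffs gives −14q + 11 = 16q − 8 ⇒ q = 19/30.

32/15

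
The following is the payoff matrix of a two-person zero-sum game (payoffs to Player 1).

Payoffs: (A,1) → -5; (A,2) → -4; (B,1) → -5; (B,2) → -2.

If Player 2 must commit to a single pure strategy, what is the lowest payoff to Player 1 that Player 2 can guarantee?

Column maxima: 1 → -5, 2 → -2.
The smallest of these is -5.

-5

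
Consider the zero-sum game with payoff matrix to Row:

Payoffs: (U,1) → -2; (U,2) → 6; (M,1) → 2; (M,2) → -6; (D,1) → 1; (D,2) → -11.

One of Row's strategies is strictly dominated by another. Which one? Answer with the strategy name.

D

M gives a strictly higher payoff than D against every column: 2 > 1, -6 > -11.
So D is strictly dominated and Row never plays it.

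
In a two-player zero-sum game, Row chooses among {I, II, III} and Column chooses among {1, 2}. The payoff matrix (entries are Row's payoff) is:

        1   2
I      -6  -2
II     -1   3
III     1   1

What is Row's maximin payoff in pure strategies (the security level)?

Row minima: I → -6, II → -1, III → 1.
The best of these is 1.

1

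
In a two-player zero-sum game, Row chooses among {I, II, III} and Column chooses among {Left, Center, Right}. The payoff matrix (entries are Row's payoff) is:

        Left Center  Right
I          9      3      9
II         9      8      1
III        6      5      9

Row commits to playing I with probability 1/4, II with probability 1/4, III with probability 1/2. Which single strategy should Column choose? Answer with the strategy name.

If Column plays Left, Row's expected payoff is (1/4)·9 + (1/4)·9 + (1/2)·6 = 15/2.
If Column plays Center, Row's expected payoff is (1/4)·3 + (1/4)·8 + (1/2)·5 = 21/4.
If Column plays Right, Row's expected payoff is (1/4)·9 + (1/4)·1 + (1/2)·9 = 7.
Column minimizes Row's payoff; the smallest is 21/4, so the best response is Center.

Center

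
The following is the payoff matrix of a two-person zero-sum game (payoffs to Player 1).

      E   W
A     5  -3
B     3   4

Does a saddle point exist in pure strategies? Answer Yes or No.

Row minima: A → -3, B → 3; maximin = 3.
Column maxima: E → 5, W → 4; minimax = 4.
3 ≠ 4, so no pure-strategy equilibrium exists.

No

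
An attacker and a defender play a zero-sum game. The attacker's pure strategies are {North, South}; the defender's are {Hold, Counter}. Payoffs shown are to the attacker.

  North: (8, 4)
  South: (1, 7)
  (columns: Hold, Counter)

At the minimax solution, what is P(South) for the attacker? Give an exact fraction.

2/5

Row minima: North → 4, South → 1; maximin = 4.
Column maxima: Hold → 8, Counter → 7; minimax = 7.
4 ≠ 7, so there is no saddle point; optimal play is mixed.
Let the attacker play North with probability p. Expected payoff against Hold: 8p + 1(1−p) = 7p + 1; against Counter: 4p + 7(1−p) = −3p + 7.
Setting these equal: 7p + 1 = −3p + 7 ⇒ 10p = 6 ⇒ p = 3/5, and the value is (7)·(3/5) + 1 = 26/5.
For the defender: with q = P(Hold), equating North's and South's payoffs gives 4q + 4 = −6q + 7 ⇒ q = 3/10.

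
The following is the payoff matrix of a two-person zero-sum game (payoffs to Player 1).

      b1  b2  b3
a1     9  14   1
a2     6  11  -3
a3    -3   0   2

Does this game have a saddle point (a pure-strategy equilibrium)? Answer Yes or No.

No

Row minima: a1 → 1, a2 → -3, a3 → -3; maximin = 1.
Column maxima: b1 → 9, b2 → 14, b3 → 2; minimax = 2.
1 ≠ 2, so no pure-strategy equilibrium exists.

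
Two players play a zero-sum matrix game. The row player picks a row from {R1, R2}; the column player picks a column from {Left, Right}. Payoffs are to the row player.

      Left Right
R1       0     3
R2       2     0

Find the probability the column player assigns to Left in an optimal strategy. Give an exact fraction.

3/5

Row minima: R1 → 0, R2 → 0; maximin = 0.
Column maxima: Left → 2, Right → 3; minimax = 2.
0 ≠ 2, so there is no saddle point; optimal play is mixed.
Let the row player play R1 with probability p. Expected payoff against Left: 0p + 2(1−p) = −2p + 2; against Right: 3p + 0(1−p) = 3p.
Setting these equal: −2p + 2 = 3p ⇒ −5p = -2 ⇒ p = 2/5, and the value is (-2)·(2/5) + 2 = 6/5.
For the column player: with q = P(Left), equating R1's and R2's payoffs gives −3q + 3 = 2q ⇒ q = 3/5.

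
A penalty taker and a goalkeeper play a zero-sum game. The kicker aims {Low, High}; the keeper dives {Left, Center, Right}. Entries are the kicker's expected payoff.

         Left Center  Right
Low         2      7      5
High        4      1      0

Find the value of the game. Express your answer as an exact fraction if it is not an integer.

20/7

Row minima: Low → 2, High → 0; maximin = 2.
Column maxima: Left → 4, Center → 7, Right → 5; minimax = 4.
2 ≠ 4, so there is no saddle point; optimal play is mixed.
Center is strictly dominated by Right (it gives the kicker strictly more in every row), so the keeper never plays it.
On the remaining 2×2 (Low, High vs Left, Right):
Let the kicker play Low with probability p. Expected payoff against Left: 2p + 4(1−p) = −2p + 4; against Right: 5p + 0(1−p) = 5p.
Setting these equal: −2p + 4 = 5p ⇒ −7p = -4 ⇒ p = 4/7, and the value is (-2)·(4/7) + 4 = 20/7.
For the keeper: with q = P(Left), equating Low's and High's payoffs gives −3q + 5 = 4q ⇒ q = 5/7.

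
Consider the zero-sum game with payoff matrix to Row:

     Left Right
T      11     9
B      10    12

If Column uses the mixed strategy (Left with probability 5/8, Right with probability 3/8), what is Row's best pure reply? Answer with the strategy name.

Expected payoff of T: (5/8)·11 + (3/8)·9 = 41/4.
Expected payoff of B: (5/8)·10 + (3/8)·12 = 43/4.
The largest is 43/4, so Row's best response is B.

B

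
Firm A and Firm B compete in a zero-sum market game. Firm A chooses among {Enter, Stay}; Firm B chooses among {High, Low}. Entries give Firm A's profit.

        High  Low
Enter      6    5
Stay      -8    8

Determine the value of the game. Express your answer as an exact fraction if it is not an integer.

88/17

Row minima: Enter → 5, Stay → -8; maximin = 5.
Column maxima: High → 6, Low → 8; minimax = 6.
5 ≠ 6, so there is no saddle point; optimal play is mixed.
Let Firm A play Enter with probability p. Expected payoff against High: 6p + (-8)(1−p) = 14p − 8; against Low: 5p + 8(1−p) = −3p + 8.
Setting these equal: 14p − 8 = −3p + 8 ⇒ 17p = 16 ⇒ p = 16/17, and the value is (14)·(16/17) − 8 = 88/17.
For Firm B: with q = P(High), equating Enter's and Stay's payoffs gives q + 5 = −16q + 8 ⇒ q = 3/17.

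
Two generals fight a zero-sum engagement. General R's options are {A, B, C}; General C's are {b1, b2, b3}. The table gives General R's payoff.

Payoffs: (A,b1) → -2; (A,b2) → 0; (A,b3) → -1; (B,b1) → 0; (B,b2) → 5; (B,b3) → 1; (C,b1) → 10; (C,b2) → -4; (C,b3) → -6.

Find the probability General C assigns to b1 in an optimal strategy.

7/17

Row minima: A → -2, B → 0, C → -6; maximin = 0.
Column maxima: b1 → 10, b2 → 5, b3 → 1; minimax = 1.
0 ≠ 1, so there is no saddle point; optimal play is mixed.
A is strictly dominated by B, so General R never plays it.
b2 is strictly dominated by b3 (it gives General R strictly more in every row), so General C never plays it.
On the remaining 2×2 (B, C vs b1, b3):
Let General R play B with probability p. Expected payoff against b1: 0p + 10(1−p) = −10p + 10; against b3: 1p + (-6)(1−p) = 7p − 6.
Setting these equal: −10p + 10 = 7p − 6 ⇒ −17p = -16 ⇒ p = 16/17, and the value is (-10)·(16/17) + 10 = 10/17.
For General C: with q = P(b1), equating B's and C's payoffs gives −q + 1 = 16q − 6 ⇒ q = 7/17.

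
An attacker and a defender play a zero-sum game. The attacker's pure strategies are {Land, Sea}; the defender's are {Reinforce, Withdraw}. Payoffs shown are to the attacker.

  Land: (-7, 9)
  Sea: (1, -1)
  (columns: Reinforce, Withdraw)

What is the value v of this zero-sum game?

Row minima: Land → -7, Sea → -1; maximin = -1.
Column maxima: Reinforce → 1, Withdraw → 9; minimax = 1.
-1 ≠ 1, so there is no saddle point; optimal play is mixed.
Let the attacker play Land with probability p. Expected payoff against Reinforce: (-7)p + 1(1−p) = −8p + 1; against Withdraw: 9p + (-1)(1−p) = 10p − 1.
Setting these equal: −8p + 1 = 10p − 1 ⇒ −18p = -2 ⇒ p = 1/9, and the value is (-8)·(1/9) + 1 = 1/9.
For the defender: with q = P(Reinforce), equating Land's and Sea's payoffs gives −16q + 9 = 2q − 1 ⇒ q = 5/9.

1/9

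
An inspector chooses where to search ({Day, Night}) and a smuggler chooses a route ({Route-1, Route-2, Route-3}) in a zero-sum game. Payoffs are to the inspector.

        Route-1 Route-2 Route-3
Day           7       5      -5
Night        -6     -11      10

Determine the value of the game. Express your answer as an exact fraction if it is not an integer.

-5/31

Row minima: Day → -5, Night → -11; maximin = -5.
Column maxima: Route-1 → 7, Route-2 → 5, Route-3 → 10; minimax = 5.
-5 ≠ 5, so there is no saddle point; optimal play is mixed.
Route-1 is strictly dominated by Route-2 (it gives the inspector strictly more in every row), so the smuggler never plays it.
On the remaining 2×2 (Day, Night vs Route-2, Route-3):
Let the inspector play Day with probability p. Expected payoff against Route-2: 5p + (-11)(1−p) = 16p − 11; against Route-3: (-5)p + 10(1−p) = −15p + 10.
Setting these equal: 16p − 11 = −15p + 10 ⇒ 31p = 21 ⇒ p = 21/31, and the value is (16)·(21/31) − 11 = -5/31.
For the smuggler: with q = P(Route-2), equating Day's and Night's payoffs gives 10q − 5 = −21q + 10 ⇒ q = 15/31.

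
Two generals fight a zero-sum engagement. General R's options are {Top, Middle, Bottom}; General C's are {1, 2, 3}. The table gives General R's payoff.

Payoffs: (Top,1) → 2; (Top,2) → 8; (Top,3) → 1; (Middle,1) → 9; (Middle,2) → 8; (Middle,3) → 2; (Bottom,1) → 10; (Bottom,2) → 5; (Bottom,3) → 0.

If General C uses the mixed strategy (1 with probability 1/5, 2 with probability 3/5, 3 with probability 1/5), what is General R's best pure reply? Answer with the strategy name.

Expected payoff of Top: (1/5)·2 + (3/5)·8 + (1/5)·1 = 27/5.
Expected payoff of Middle: (1/5)·9 + (3/5)·8 + (1/5)·2 = 7.
Expected payoff of Bottom: (1/5)·10 + (3/5)·5 + (1/5)·0 = 5.
The largest is 7, so General R's best response is Middle.

Middle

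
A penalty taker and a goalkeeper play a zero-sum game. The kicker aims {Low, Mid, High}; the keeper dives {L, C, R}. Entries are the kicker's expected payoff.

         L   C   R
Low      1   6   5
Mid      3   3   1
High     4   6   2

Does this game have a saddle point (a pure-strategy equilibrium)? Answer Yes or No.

Row minima: Low → 1, Mid → 1, High → 2; maximin = 2.
Column maxima: L → 4, C → 6, R → 5; minimax = 4.
2 ≠ 4, so no pure-strategy equilibrium exists.

No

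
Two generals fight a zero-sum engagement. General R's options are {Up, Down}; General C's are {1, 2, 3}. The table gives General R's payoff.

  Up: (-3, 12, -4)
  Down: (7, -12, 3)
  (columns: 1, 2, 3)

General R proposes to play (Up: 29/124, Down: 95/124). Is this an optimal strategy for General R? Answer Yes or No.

Against 1 this mix gives (29/124)·(-3) + (95/124)·7 = 289/62.
Against 2 this mix gives (29/124)·12 + (95/124)·(-12) = -198/31.
Against 3 this mix gives (29/124)·(-4) + (95/124)·3 = 169/124.
General C will play 2, holding General R to -198/31. Shifting weight toward the row that does better against 2 would raise this floor (the equalizing mix achieves -12/31 against both 2 and 3), so the proposed strategy is not optimal.

No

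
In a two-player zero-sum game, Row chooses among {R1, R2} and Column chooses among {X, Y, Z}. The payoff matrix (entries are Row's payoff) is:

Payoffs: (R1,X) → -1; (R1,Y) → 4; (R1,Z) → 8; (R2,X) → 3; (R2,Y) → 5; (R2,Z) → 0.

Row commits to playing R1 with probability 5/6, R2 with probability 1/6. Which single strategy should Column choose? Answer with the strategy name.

If Column plays X, Row's expected payoff is (5/6)·(-1) + (1/6)·3 = -1/3.
If Column plays Y, Row's expected payoff is (5/6)·4 + (1/6)·5 = 25/6.
If Column plays Z, Row's expected payoff is (5/6)·8 + (1/6)·0 = 20/3.
Column minimizes Row's payoff; the smallest is -1/3, so the best response is X.

X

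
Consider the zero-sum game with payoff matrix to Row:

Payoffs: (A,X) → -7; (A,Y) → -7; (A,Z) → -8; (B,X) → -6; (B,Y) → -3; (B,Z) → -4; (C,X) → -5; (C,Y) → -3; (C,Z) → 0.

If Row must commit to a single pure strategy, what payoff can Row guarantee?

-5

Row minima: A → -8, B → -6, C → -5.
The best of these is -5.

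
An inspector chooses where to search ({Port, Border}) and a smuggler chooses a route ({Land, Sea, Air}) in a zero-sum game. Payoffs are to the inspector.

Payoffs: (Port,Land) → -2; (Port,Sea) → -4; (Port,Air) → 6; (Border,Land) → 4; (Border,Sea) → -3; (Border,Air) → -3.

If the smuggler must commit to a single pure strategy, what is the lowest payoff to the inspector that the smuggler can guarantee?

Column maxima: Land → 4, Sea → -3, Air → 6.
The smallest of these is -3.

-3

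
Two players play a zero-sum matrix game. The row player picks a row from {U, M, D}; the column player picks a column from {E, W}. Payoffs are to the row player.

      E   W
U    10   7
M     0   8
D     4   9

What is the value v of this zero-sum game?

Row minima: U → 7, M → 0, D → 4; maximin = 7.
Column maxima: E → 10, W → 9; minimax = 9.
7 ≠ 9, so there is no saddle point; optimal play is mixed.
M is strictly dominated by D, so the row player never plays it.
On the remaining 2×2 (U, D vs E, W):
Let the row player play U with probability p. Expected payoff against E: 10p + 4(1−p) = 6p + 4; against W: 7p + 9(1−p) = −2p + 9.
Setting these equal: 6p + 4 = −2p + 9 ⇒ 8p = 5 ⇒ p = 5/8, and the value is (6)·(5/8) + 4 = 31/4.
For the column player: with q = P(E), equating U's and D's payoffs gives 3q + 7 = −5q + 9 ⇒ q = 1/4.

31/4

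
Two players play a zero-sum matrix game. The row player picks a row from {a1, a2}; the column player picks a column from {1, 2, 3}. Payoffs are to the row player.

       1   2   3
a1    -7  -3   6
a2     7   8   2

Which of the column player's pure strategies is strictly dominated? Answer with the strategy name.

1 holds the row player's payoff strictly below 2 in every row: -7 < -3, 7 < 8.
So 2 is strictly dominated for the column player.

2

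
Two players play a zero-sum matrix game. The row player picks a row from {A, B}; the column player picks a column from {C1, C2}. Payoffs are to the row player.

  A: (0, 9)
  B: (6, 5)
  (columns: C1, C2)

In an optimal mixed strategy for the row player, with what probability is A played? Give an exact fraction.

1/10

Row minima: A → 0, B → 5; maximin = 5.
Column maxima: C1 → 6, C2 → 9; minimax = 6.
5 ≠ 6, so there is no saddle point; optimal play is mixed.
Let the row player play A with probability p. Expected payoff against C1: 0p + 6(1−p) = −6p + 6; against C2: 9p + 5(1−p) = 4p + 5.
Setting these equal: −6p + 6 = 4p + 5 ⇒ −10p = -1 ⇒ p = 1/10, and the value is (-6)·(1/10) + 6 = 27/5.
For the column player: with q = P(C1), equating A's and B's payoffs gives −9q + 9 = q + 5 ⇒ q = 2/5.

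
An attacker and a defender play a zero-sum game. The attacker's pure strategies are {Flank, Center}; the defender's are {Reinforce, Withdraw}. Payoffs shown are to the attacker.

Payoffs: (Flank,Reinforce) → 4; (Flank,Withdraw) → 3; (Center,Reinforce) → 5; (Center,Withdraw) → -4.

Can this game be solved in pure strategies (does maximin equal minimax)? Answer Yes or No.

Row minima: Flank → 3, Center → -4; maximin = 3.
Column maxima: Reinforce → 5, Withdraw → 3; minimax = 3.
maximin = minimax = 3, so a saddle point exists.

Yes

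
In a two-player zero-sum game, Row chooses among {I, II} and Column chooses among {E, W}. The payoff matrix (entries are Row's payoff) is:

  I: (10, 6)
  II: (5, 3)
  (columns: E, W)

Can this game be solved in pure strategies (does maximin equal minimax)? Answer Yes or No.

Row minima: I → 6, II → 3; maximin = 6.
Column maxima: E → 10, W → 6; minimax = 6.
maximin = minimax = 6, so a saddle point exists.

Yes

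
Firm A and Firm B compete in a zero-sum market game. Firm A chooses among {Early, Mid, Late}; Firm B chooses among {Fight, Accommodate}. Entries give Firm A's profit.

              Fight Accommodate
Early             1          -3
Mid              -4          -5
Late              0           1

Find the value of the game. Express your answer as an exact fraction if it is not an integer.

Row minima: Early → -3, Mid → -5, Late → 0; maximin = 0.
Column maxima: Fight → 1, Accommodate → 1; minimax = 1.
0 ≠ 1, so there is no saddle point; optimal play is mixed.
Mid is strictly dominated by Early, so Firm A never plays it.
On the remaining 2×2 (Early, Late vs Fight, Accommodate):
Let Firm A play Early with probability p. Expected payoff against Fight: 1p + 0(1−p) = p; against Accommodate: (-3)p + 1(1−p) = −4p + 1.
Setting these equal: p = −4p + 1 ⇒ 5p = 1 ⇒ p = 1/5, and the value is (1)·(1/5) = 1/5.
For Firm B: with q = P(Fight), equating Early's and Late's payoffs gives 4q − 3 = −q + 1 ⇒ q = 4/5.

1/5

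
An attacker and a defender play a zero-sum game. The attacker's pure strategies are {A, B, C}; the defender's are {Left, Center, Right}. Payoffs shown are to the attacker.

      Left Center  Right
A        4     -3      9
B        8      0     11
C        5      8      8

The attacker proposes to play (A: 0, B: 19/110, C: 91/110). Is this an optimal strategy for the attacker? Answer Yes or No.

Against Left this mix gives (19/110)·8 + (91/110)·5 = 607/110.
Against Center this mix gives (19/110)·0 + (91/110)·8 = 364/55.
Against Right this mix gives (19/110)·11 + (91/110)·8 = 937/110.
The defender will play Left, holding the attacker to 607/110. Shifting weight toward the row that does better against Left would raise this floor (the equalizing mix achieves 64/11 against both Left and Center), so the proposed strategy is not optimal.

No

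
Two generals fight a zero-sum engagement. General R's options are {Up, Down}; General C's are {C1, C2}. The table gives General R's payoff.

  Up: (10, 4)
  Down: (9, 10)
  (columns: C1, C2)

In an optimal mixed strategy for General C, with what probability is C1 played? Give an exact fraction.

6/7

Row minima: Up → 4, Down → 9; maximin = 9.
Column maxima: C1 → 10, C2 → 10; minimax = 10.
9 ≠ 10, so there is no saddle point; optimal play is mixed.
Let General R play Up with probability p. Expected payoff against C1: 10p + 9(1−p) = p + 9; against C2: 4p + 10(1−p) = −6p + 10.
Setting these equal: p + 9 = −6p + 10 ⇒ 7p = 1 ⇒ p = 1/7, and the value is (1)·(1/7) + 9 = 64/7.
For General C: with q = P(C1), equating Up's and Down's payoffs gives 6q + 4 = −q + 10 ⇒ q = 6/7.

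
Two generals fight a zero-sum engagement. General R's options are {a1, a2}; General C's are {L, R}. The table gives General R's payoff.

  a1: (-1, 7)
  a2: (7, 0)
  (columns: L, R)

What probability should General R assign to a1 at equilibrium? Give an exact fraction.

7/15

Row minima: a1 → -1, a2 → 0; maximin = 0.
Column maxima: L → 7, R → 7; minimax = 7.
0 ≠ 7, so there is no saddle point; optimal play is mixed.
Let General R play a1 with probability p. Expected payoff against L: (-1)p + 7(1−p) = −8p + 7; against R: 7p + 0(1−p) = 7p.
Setting these equal: −8p + 7 = 7p ⇒ −15p = -7 ⇒ p = 7/15, and the value is (-8)·(7/15) + 7 = 49/15.
For General C: with q = P(L), equating a1's and a2's payoffs gives −8q + 7 = 7q ⇒ q = 7/15.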